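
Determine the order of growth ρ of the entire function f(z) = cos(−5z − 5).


cos(w) is a linear combination of e^{iw} and e^{−iw} (or e^w, e^{−w} in the hyperbolic case), so |cos(w)| ≤ e^{|w|}. With w = −5z − 5, |w| ≤ 5|z| + 5 = 5r + 5 on |z| = r, giving M(r) ≤ e^{5r + 5}, so ρ ≤ 1. On a suitable ray (z = it for sin/cos; z = t for sinh/cosh, t real → ∞), |cos(−5z − 5)| grows like e^{5|t|}/2, so ρ ≥ 1. Hence ρ = 1.
Therefore ρ = 1.

Order ρ = 1.


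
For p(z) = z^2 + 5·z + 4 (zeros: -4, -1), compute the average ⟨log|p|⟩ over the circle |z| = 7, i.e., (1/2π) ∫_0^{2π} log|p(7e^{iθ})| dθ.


Zeros: -4, -1; r = 7.
Inside |z| < r: -4, -1. Outside (|z| ≥ r): ∅.
p(0) = 4, so log|p(0)| = log(4) = 1.3863.
Apply Jensen: I(r) = log|p(0)| + Σ_k log(r/|z_k|), summed over zeros inside |z| < r.
  log(r/|z_k|) for z_k = -4: log(7/4) = 0.5596
  log(r/|z_k|) for z_k = -1: log(7/1) = 1.9459
Sum over inside zeros: 2.5055.
I(r) = log|p(0)| + (inside sum) = 1.3863 + 2.5055 = 3.8918.
Closed form (all zeros inside, monic): I(r) = n·log(r) = 2·log(7) = 3.8918. ✓

I(r) ≈ 3.8918.


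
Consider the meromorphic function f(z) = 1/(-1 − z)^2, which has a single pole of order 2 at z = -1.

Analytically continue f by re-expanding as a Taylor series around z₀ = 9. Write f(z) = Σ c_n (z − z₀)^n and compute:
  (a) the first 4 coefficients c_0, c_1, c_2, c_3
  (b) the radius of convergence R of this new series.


Let w = z − z₀, so z = z₀ + w.
Then -1 − z = -1 − (z₀ + w) = (-1 − z₀) − w = -10 − w.
f(z) = 1/(-10 − w)^2 = (1/(-10)^2) · (1 − w/(-10))^{−2}.
By the binomial series (1−u)^{−2} = Σ_{n≥0} C(n+1, 1) u^n for |u|<1, with u = w/(-10):
  c_n = C(n+1, 1) / (-10)^(n+2).
  c_0 = 1/(-10)^2 = 1/100.
  c_1 = 2/(-10)^3 = -1/500.
  c_2 = 3/(-10)^4 = 3/10000.
  c_3 = 4/(-10)^5 = -1/25000.
The series is valid for |w/d| < 1, i.e. |z − z₀| < |d|.
Radius of convergence: R = |-1 − z₀| = |-10| = 10 (distance from z₀ to the singularity z = -1).

c_0 = 1/100, c_1 = -1/500, c_2 = 3/10000, c_3 = -1/25000; R = 10.


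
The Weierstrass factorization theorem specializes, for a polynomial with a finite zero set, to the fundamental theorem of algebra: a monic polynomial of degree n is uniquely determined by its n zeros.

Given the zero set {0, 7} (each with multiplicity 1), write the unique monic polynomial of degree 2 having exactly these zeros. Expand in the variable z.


The polynomial is p(z) = ∏_{α ∈ S} (z − α), where S = {0, 7}.
Expanding the product yields: p(z) = z^2 -7·z.
The resulting polynomial has degree 2 and real coefficients as required.

p(z) = z^2 -7·z.


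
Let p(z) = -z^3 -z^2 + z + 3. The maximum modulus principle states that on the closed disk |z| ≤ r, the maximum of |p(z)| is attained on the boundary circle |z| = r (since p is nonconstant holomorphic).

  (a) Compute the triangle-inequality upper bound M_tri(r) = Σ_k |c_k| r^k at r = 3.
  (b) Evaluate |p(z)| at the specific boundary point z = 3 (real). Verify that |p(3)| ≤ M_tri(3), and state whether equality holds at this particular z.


Coefficients: c_0 = 3, c_1 = 1, c_2 = -1, c_3 = -1. Radius r = 3.
Part (a). Triangle bound: M_tri(r) = Σ_k |c_k| r^k
  = |3|·3^0 + |1|·3^1 + |-1|·3^2 + |-1|·3^3
  = 3 + 3 + 9 + 27 = 42.
This bounds M(r) := max_{|z|=r} |p(z)| from above; equality holds iff all terms c_k z^k can be made to align in phase at a single z on |z|=r.
Part (b). At z = 3 (real, on the circle |z| = r):
  p(3) = (3)·3^0 + (1)·3^1 + (-1)·3^2 + (-1)·3^3 = -30.
  |p(3)| = 30.
Check: |p(3)| = 30 ≤ 42 = M_tri(3). ✓ Equality does not hold at z = 3 (the coefficients have mixed signs, so the terms do not all align in phase there).

M_tri(3) = 42; |p(3)| = 30; equality at z=3: no.


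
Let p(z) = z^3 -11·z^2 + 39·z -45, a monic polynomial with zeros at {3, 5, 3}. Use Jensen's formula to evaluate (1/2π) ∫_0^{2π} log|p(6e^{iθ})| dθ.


Zeros: 3, 3, 5; r = 6.
Inside |z| < r: 3, 3, 5. Outside (|z| ≥ r): ∅.
p(0) = -45, so log|p(0)| = log(45) = 3.8067.
Apply Jensen: I(r) = log|p(0)| + Σ_k log(r/|z_k|), summed over zeros inside |z| < r.
  log(r/|z_k|) for z_k = 3: log(6/3) = 0.6931
  log(r/|z_k|) for z_k = 5: log(6/5) = 0.1823
  log(r/|z_k|) for z_k = 3: log(6/3) = 0.6931
Sum over inside zeros: 1.5686.
I(r) = log|p(0)| + (inside sum) = 3.8067 + 1.5686 = 5.3753.
Closed form (all zeros inside, monic): I(r) = n·log(r) = 3·log(6) = 5.3753. ✓

I(r) ≈ 5.3753.


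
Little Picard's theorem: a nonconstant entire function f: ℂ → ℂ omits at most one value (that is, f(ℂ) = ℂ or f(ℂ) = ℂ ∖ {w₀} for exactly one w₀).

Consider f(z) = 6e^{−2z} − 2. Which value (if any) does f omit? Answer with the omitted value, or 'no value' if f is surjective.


Little Picard bounds the complement of f(ℂ) to at most one point.
e^{−2z} is never zero on ℂ, so 6·e^{−2z} takes every value in ℂ ∖ {0}. Adding -2 shifts the range to ℂ ∖ {-2}. Thus f omits exactly the value -2.

Omitted value: -2.


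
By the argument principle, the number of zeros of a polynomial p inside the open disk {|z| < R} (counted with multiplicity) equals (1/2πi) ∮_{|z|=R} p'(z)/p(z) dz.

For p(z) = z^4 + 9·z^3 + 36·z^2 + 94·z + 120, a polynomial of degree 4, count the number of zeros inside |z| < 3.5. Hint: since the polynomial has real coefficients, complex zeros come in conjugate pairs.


The zeros of p are: -4, -3, (-1 + 3i), (-1 - 3i).
Their magnitudes are: 4, 3, 3.162, 3.162.
Zeros with |z| < R = 3.5: -3, (-1 + 3i), (-1 - 3i).
Count = 3.
By the argument principle, (1/2πi) ∮_{|z|=R} p'(z)/p(z) dz equals exactly this count.

Number of zeros inside |z| < 3.5: 3.


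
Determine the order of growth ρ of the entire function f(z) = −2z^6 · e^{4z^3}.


M(r) = max_{|z|=r} |-2|·|z|^6·|e^{4z^3}| = 2·r^6 · e^{4r^3} (the factors attain their maxima compatibly on |z|=r). Then log M(r) = log 2 + 6·log r + 4r^3, dominated by the last term, so log log M(r) ~ 3·log r. The polynomial factor -2z^6 contributes only a log r term and does not affect the order. ρ = 3.
Therefore ρ = 3.

Order ρ = 3.


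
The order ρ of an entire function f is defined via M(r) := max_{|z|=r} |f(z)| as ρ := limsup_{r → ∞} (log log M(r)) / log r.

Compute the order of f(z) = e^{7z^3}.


|e^{7z^3}| = e^{Re(7·z^3) + 0} ≤ e^{7|z|^3 + 0} = e^{7r^3 + 0} on |z| = r, so ρ ≤ 3. Choosing z on |z|=r so that 7·z^3 is real positive (always possible by picking arg z appropriately) gives |f(z)| = e^{7r^3 + 0}, matching the bound. The additive constant 0 does not affect log log M(r) ~ 3·log r. Hence ρ = 3.
Therefore ρ = 3.

Order ρ = 3.


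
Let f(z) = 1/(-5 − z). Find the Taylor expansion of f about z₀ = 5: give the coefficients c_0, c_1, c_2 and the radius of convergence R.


Let w = z − z₀, so z = z₀ + w.
Then -5 − z = -5 − (z₀ + w) = (-5 − z₀) − w = -10 − w.
f(z) = 1/(-10 − w) = (1/(-10)) · 1/(1 − w/(-10)) = Σ_{n≥0} w^n / (-10)^(n+1).
So c_n = 1/(-10)^(n+1):
  c_0 = 1/(-10)^1 = -1/10.
  c_1 = 1/(-10)^2 = 1/100.
  c_2 = 1/(-10)^3 = -1/1000.
The series is valid for |w/d| < 1, i.e. |z − z₀| < |d|.
Radius of convergence: R = |-5 − z₀| = |-10| = 10 (distance from z₀ to the singularity z = -5).

c_0 = -1/10, c_1 = 1/100, c_2 = -1/1000; R = 10.


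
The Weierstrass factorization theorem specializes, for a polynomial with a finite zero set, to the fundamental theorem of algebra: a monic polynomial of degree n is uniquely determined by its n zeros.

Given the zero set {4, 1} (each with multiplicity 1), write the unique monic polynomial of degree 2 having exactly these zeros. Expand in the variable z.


The polynomial is p(z) = ∏_{α ∈ S} (z − α), where S = {4, 1}.
Expanding the product yields: p(z) = z^2 -5·z + 4.
The resulting polynomial has degree 2 and real coefficients as required.

p(z) = z^2 -5·z + 4.


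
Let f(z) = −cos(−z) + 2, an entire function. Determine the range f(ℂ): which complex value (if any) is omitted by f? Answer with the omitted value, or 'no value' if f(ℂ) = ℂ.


Little Picard bounds the complement of f(ℂ) to at most one point.
cos is entire and surjective onto ℂ: for every w ∈ ℂ, cos(ζ) = w has a solution ζ ∈ ℂ (e.g., via the complex inverse arccos). With ζ = −z this gives z = ζ/(-1). Then -1·cos(−z) takes every value in -1·ℂ = ℂ, and adding 2 is a bijection of ℂ. So f is surjective and omits no value. (Note: only on the real line is cos bounded by [−1, 1].)

Omitted value: no value.


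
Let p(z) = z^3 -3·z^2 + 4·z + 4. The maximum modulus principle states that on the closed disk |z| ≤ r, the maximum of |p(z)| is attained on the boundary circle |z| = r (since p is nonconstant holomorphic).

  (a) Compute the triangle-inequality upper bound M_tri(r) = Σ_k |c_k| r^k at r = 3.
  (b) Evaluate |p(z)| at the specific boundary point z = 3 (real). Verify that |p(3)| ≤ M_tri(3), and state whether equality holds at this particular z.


Coefficients: c_0 = 4, c_1 = 4, c_2 = -3, c_3 = 1. Radius r = 3.
Part (a). Triangle bound: M_tri(r) = Σ_k |c_k| r^k
  = |4|·3^0 + |4|·3^1 + |-3|·3^2 + |1|·3^3
  = 4 + 12 + 27 + 27 = 70.
This bounds M(r) := max_{|z|=r} |p(z)| from above; equality holds iff all terms c_k z^k can be made to align in phase at a single z on |z|=r.
Part (b). At z = 3 (real, on the circle |z| = r):
  p(3) = (4)·3^0 + (4)·3^1 + (-3)·3^2 + (1)·3^3 = 16.
  |p(3)| = 16.
Check: |p(3)| = 16 ≤ 70 = M_tri(3). ✓ Equality does not hold at z = 3 (the coefficients have mixed signs, so the terms do not all align in phase there).

M_tri(3) = 70; |p(3)| = 16; equality at z=3: no.


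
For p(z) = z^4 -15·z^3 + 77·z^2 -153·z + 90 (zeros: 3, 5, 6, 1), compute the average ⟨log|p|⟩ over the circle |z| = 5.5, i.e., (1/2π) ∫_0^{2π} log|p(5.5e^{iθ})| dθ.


Zeros: 1, 3, 5, 6; r = 5.5.
Inside |z| < r: 1, 3, 5. Outside (|z| ≥ r): 6.
p(0) = 90, so log|p(0)| = log(90) = 4.4998.
Apply Jensen: I(r) = log|p(0)| + Σ_k log(r/|z_k|), summed over zeros inside |z| < r.
  log(r/|z_k|) for z_k = 3: log(5.5/3) = 0.6061
  log(r/|z_k|) for z_k = 5: log(5.5/5) = 0.0953
  log(r/|z_k|) for z_k = 1: log(5.5/1) = 1.7047
  Outside zeros (6) contribute nothing to the Jensen sum.
Sum over inside zeros: 2.4062.
I(r) = log|p(0)| + (inside sum) = 4.4998 + 2.4062 = 6.9060.
Note: since some zeros are outside |z| ≤ r, the simplified n·log(r) form does NOT apply — only the inside zeros contribute.

I(r) ≈ 6.9060.


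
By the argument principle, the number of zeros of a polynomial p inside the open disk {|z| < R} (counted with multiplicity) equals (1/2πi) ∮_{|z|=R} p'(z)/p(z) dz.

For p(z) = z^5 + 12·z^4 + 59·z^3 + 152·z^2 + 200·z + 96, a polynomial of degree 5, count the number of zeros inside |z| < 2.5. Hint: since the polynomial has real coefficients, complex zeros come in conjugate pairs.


The zeros of p are: -3, -1, -4, (-2 + 2i), (-2 - 2i).
Their magnitudes are: 3, 1, 4, 2.828, 2.828.
Zeros with |z| < R = 2.5: -1.
Count = 1.
By the argument principle, (1/2πi) ∮_{|z|=R} p'(z)/p(z) dz equals exactly this count.

Number of zeros inside |z| < 2.5: 1.


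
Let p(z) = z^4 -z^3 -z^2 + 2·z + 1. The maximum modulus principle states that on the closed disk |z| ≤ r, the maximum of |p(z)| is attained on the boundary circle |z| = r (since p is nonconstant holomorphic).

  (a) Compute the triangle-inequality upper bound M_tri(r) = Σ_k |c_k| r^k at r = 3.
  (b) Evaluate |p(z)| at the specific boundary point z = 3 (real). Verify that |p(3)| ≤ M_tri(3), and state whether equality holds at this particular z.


Coefficients: c_0 = 1, c_1 = 2, c_2 = -1, c_3 = -1, c_4 = 1. Radius r = 3.
Part (a). Triangle bound: M_tri(r) = Σ_k |c_k| r^k
  = |1|·3^0 + |2|·3^1 + |-1|·3^2 + |-1|·3^3 + |1|·3^4
  = 1 + 6 + 9 + 27 + 81 = 124.
This bounds M(r) := max_{|z|=r} |p(z)| from above; equality holds iff all terms c_k z^k can be made to align in phase at a single z on |z|=r.
Part (b). At z = 3 (real, on the circle |z| = r):
  p(3) = (1)·3^0 + (2)·3^1 + (-1)·3^2 + (-1)·3^3 + (1)·3^4 = 52.
  |p(3)| = 52.
Check: |p(3)| = 52 ≤ 124 = M_tri(3). ✓ Equality does not hold at z = 3 (the coefficients have mixed signs, so the terms do not all align in phase there).

M_tri(3) = 124; |p(3)| = 52; equality at z=3: no.


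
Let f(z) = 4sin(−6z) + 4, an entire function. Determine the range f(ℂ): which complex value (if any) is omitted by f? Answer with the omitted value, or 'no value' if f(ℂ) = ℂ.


Little Picard bounds the complement of f(ℂ) to at most one point.
sin is entire and surjective onto ℂ: for every w ∈ ℂ, sin(ζ) = w has a solution ζ ∈ ℂ (e.g., via the complex inverse arcsin). With ζ = −6z this gives z = ζ/(-6). Then 4·sin(−6z) takes every value in 4·ℂ = ℂ, and adding 4 is a bijection of ℂ. So f is surjective and omits no value. (Note: only on the real line is sin bounded by [−1, 1].)

Omitted value: no value.


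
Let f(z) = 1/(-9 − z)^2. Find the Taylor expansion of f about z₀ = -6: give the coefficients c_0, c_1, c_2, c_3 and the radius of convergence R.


Let w = z − z₀, so z = z₀ + w.
Then -9 − z = -9 − (z₀ + w) = (-9 − z₀) − w = -3 − w.
f(z) = 1/(-3 − w)^2 = (1/(-3)^2) · (1 − w/(-3))^{−2}.
By the binomial series (1−u)^{−2} = Σ_{n≥0} C(n+1, 1) u^n for |u|<1, with u = w/(-3):
  c_n = C(n+1, 1) / (-3)^(n+2).
  c_0 = 1/(-3)^2 = 1/9.
  c_1 = 2/(-3)^3 = -2/27.
  c_2 = 3/(-3)^4 = 1/27.
  c_3 = 4/(-3)^5 = -4/243.
The series is valid for |w/d| < 1, i.e. |z − z₀| < |d|.
Radius of convergence: R = |-9 − z₀| = |-3| = 3 (distance from z₀ to the singularity z = -9).

c_0 = 1/9, c_1 = -2/27, c_2 = 1/27, c_3 = -4/243; R = 3.


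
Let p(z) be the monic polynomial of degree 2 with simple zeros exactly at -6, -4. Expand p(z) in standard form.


The polynomial is p(z) = ∏_{α ∈ S} (z − α), where S = {-6, -4}.
Expanding the product yields: p(z) = z^2 + 10·z + 24.
The resulting polynomial has degree 2 and real coefficients as required.

p(z) = z^2 + 10·z + 24.


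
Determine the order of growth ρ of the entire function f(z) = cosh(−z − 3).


cosh(w) is a linear combination of e^{iw} and e^{−iw} (or e^w, e^{−w} in the hyperbolic case), so |cosh(w)| ≤ e^{|w|}. With w = −z − 3, |w| ≤ 1|z| + 3 = 1r + 3 on |z| = r, giving M(r) ≤ e^{1r + 3}, so ρ ≤ 1. On a suitable ray (z = it for sin/cos; z = t for sinh/cosh, t real → ∞), |cosh(−z − 3)| grows like e^{1|t|}/2, so ρ ≥ 1. Hence ρ = 1.
Therefore ρ = 1.

Order ρ = 1.


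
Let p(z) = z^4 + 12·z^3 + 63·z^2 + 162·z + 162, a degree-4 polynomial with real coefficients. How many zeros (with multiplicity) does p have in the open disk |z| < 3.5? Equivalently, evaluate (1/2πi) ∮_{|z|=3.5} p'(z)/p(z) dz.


The zeros of p are: -3, (-3 + 3i), (-3 - 3i), -3.
Their magnitudes are: 3, 4.243, 4.243, 3.
Zeros with |z| < R = 3.5: -3, -3.
Count = 2.
By the argument principle, (1/2πi) ∮_{|z|=R} p'(z)/p(z) dz equals exactly this count.

Number of zeros inside |z| < 3.5: 2.


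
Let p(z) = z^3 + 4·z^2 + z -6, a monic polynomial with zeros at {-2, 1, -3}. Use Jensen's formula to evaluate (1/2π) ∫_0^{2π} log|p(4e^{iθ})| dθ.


Zeros: -3, -2, 1; r = 4.
Inside |z| < r: -3, -2, 1. Outside (|z| ≥ r): ∅.
p(0) = -6, so log|p(0)| = log(6) = 1.7918.
Apply Jensen: I(r) = log|p(0)| + Σ_k log(r/|z_k|), summed over zeros inside |z| < r.
  log(r/|z_k|) for z_k = -2: log(4/2) = 0.6931
  log(r/|z_k|) for z_k = 1: log(4/1) = 1.3863
  log(r/|z_k|) for z_k = -3: log(4/3) = 0.2877
Sum over inside zeros: 2.3671.
I(r) = log|p(0)| + (inside sum) = 1.7918 + 2.3671 = 4.1589.
Closed form (all zeros inside, monic): I(r) = n·log(r) = 3·log(4) = 4.1589. ✓

I(r) ≈ 4.1589.


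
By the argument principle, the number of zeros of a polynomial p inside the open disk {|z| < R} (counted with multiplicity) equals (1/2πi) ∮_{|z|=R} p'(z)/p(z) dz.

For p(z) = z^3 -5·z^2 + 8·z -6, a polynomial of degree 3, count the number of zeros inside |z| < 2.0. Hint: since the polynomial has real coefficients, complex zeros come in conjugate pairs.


The zeros of p are: 3, (1 + 1i), (1 - 1i).
Their magnitudes are: 3, 1.414, 1.414.
Zeros with |z| < R = 2.0: (1 + 1i), (1 - 1i).
Count = 2.
By the argument principle, (1/2πi) ∮_{|z|=R} p'(z)/p(z) dz equals exactly this count.

Number of zeros inside |z| < 2.0: 2.


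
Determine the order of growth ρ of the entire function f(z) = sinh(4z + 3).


sinh(w) is a linear combination of e^{iw} and e^{−iw} (or e^w, e^{−w} in the hyperbolic case), so |sinh(w)| ≤ e^{|w|}. With w = 4z + 3, |w| ≤ 4|z| + 3 = 4r + 3 on |z| = r, giving M(r) ≤ e^{4r + 3}, so ρ ≤ 1. On a suitable ray (z = it for sin/cos; z = t for sinh/cosh, t real → ∞), |sinh(4z + 3)| grows like e^{4|t|}/2, so ρ ≥ 1. Hence ρ = 1.
Therefore ρ = 1.

Order ρ = 1.


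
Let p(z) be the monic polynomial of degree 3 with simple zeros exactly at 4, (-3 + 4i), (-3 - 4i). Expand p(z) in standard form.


The polynomial is p(z) = ∏_{α ∈ S} (z − α), where S = {4, (-3 + 4i), (-3 - 4i)}.
Expanding the product yields: p(z) = z^3 + 2·z^2 + z -100.
Note conjugate pairs combine to real quadratics: (z − (-3+4i))(z − (-3−4i)) = z² + 6z + 25.
The resulting polynomial has degree 3 and real coefficients as required.

p(z) = z^3 + 2·z^2 + z -100.


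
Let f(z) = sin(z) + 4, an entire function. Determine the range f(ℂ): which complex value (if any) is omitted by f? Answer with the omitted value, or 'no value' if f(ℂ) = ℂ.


Little Picard bounds the complement of f(ℂ) to at most one point.
sin is entire and surjective onto ℂ: for every w ∈ ℂ, sin(ζ) = w has a solution ζ ∈ ℂ (e.g., via the complex inverse arcsin). With ζ = z this gives z = ζ/(1). Then 1·sin(z) takes every value in 1·ℂ = ℂ, and adding 4 is a bijection of ℂ. So f is surjective and omits no value. (Note: only on the real line is sin bounded by [−1, 1].)

Omitted value: no value.


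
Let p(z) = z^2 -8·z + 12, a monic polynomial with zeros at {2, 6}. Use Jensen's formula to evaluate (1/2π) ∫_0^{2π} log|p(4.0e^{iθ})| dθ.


Zeros: 2, 6; r = 4.0.
Inside |z| < r: 2. Outside (|z| ≥ r): 6.
p(0) = 12, so log|p(0)| = log(12) = 2.4849.
Apply Jensen: I(r) = log|p(0)| + Σ_k log(r/|z_k|), summed over zeros inside |z| < r.
  log(r/|z_k|) for z_k = 2: log(4.0/2) = 0.6931
  Outside zeros (6) contribute nothing to the Jensen sum.
Sum over inside zeros: 0.6931.
I(r) = log|p(0)| + (inside sum) = 2.4849 + 0.6931 = 3.1781.
Note: since some zeros are outside |z| ≤ r, the simplified n·log(r) form does NOT apply — only the inside zeros contribute.

I(r) ≈ 3.1781.


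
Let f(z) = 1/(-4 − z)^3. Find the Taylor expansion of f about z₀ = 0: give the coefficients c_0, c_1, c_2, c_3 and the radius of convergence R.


Let w = z − z₀, so z = z₀ + w.
Then -4 − z = -4 − (z₀ + w) = (-4 − z₀) − w = -4 − w.
f(z) = 1/(-4 − w)^3 = (1/(-4)^3) · (1 − w/(-4))^{−3}.
By the binomial series (1−u)^{−3} = Σ_{n≥0} C(n+2, 2) u^n for |u|<1, with u = w/(-4):
  c_n = C(n+2, 2) / (-4)^(n+3).
  c_0 = 1/(-4)^3 = -1/64.
  c_1 = 3/(-4)^4 = 3/256.
  c_2 = 6/(-4)^5 = -3/512.
  c_3 = 10/(-4)^6 = 5/2048.
The series is valid for |w/d| < 1, i.e. |z − z₀| < |d|.
Radius of convergence: R = |-4 − z₀| = |-4| = 4 (distance from z₀ to the singularity z = -4).

c_0 = -1/64, c_1 = 3/256, c_2 = -3/512, c_3 = 5/2048; R = 4.


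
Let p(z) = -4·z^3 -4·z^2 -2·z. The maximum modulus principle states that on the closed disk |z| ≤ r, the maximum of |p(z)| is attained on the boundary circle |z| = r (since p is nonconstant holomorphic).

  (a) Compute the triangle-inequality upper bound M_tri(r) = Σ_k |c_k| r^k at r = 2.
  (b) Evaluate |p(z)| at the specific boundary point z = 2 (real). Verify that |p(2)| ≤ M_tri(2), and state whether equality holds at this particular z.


Coefficients: c_0 = 0, c_1 = -2, c_2 = -4, c_3 = -4. Radius r = 2.
Part (a). Triangle bound: M_tri(r) = Σ_k |c_k| r^k
  = |0|·2^0 + |-2|·2^1 + |-4|·2^2 + |-4|·2^3
  = 0 + 4 + 16 + 32 = 52.
This bounds M(r) := max_{|z|=r} |p(z)| from above; equality holds iff all terms c_k z^k can be made to align in phase at a single z on |z|=r.
Part (b). At z = 2 (real, on the circle |z| = r):
  p(2) = (0)·2^0 + (-2)·2^1 + (-4)·2^2 + (-4)·2^3 = -52.
  |p(2)| = 52.
Since all nonzero coefficients share the same sign, |p(2)| = 52 = M_tri(2); the triangle bound is attained at z = 2, so in fact M(r) = 52.

M_tri(2) = 52; |p(2)| = 52; equality at z=2: yes.


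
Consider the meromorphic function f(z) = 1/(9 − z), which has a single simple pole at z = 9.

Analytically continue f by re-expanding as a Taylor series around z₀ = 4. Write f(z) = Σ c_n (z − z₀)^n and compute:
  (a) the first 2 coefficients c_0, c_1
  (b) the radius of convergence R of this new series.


Let w = z − z₀, so z = z₀ + w.
Then 9 − z = 9 − (z₀ + w) = (9 − z₀) − w = 5 − w.
f(z) = 1/(5 − w) = (1/(5)) · 1/(1 − w/(5)) = Σ_{n≥0} w^n / (5)^(n+1).
So c_n = 1/(5)^(n+1):
  c_0 = 1/(5)^1 = 1/5.
  c_1 = 1/(5)^2 = 1/25.
The series is valid for |w/d| < 1, i.e. |z − z₀| < |d|.
Radius of convergence: R = |9 − z₀| = |5| = 5 (distance from z₀ to the singularity z = 9).

c_0 = 1/5, c_1 = 1/25; R = 5.


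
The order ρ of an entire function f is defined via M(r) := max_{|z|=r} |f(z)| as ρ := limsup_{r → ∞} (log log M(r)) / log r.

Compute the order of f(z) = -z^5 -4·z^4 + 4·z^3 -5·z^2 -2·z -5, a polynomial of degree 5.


|f(z)| ≤ Σ|c_k|·r^k = O(r^5) as r → ∞. Polynomial growth is O(e^{r^ε}) for every ε > 0 (since r^5/e^{r^ε} → 0), so ρ ≤ ε for all ε > 0, i.e. ρ = 0. Every nonconstant polynomial has order 0.
Therefore ρ = 0.

Order ρ = 0.


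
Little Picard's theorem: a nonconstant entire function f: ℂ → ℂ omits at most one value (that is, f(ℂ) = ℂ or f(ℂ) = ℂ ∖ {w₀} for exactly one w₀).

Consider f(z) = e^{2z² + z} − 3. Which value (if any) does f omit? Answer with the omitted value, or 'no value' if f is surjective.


Little Picard bounds the complement of f(ℂ) to at most one point.
The exponent g(z) = 2z² + z is a nonconstant polynomial, hence surjective onto ℂ. So e^{g(z)} takes every value in {e^w : w ∈ ℂ} = ℂ ∖ {0}. Adding -3 shifts the range to ℂ ∖ {-3}. f omits exactly -3.

Omitted value: -3.


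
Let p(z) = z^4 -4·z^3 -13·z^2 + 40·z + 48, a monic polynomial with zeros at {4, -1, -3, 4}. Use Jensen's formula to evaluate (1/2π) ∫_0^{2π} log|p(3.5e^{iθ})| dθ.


Zeros: -3, -1, 4, 4; r = 3.5.
Inside |z| < r: -3, -1. Outside (|z| ≥ r): 4, 4.
p(0) = 48, so log|p(0)| = log(48) = 3.8712.
Apply Jensen: I(r) = log|p(0)| + Σ_k log(r/|z_k|), summed over zeros inside |z| < r.
  log(r/|z_k|) for z_k = -1: log(3.5/1) = 1.2528
  log(r/|z_k|) for z_k = -3: log(3.5/3) = 0.1542
  Outside zeros (4, 4) contribute nothing to the Jensen sum.
Sum over inside zeros: 1.4069.
I(r) = log|p(0)| + (inside sum) = 3.8712 + 1.4069 = 5.2781.
Note: since some zeros are outside |z| ≤ r, the simplified n·log(r) form does NOT apply — only the inside zeros contribute.

I(r) ≈ 5.2781.


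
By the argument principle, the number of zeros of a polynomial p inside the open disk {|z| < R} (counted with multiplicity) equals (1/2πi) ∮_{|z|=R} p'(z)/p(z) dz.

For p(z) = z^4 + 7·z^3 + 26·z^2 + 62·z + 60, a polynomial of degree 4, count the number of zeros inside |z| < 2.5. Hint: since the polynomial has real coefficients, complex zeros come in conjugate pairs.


The zeros of p are: -3, (-1 + 3i), (-1 - 3i), -2.
Their magnitudes are: 3, 3.162, 3.162, 2.
Zeros with |z| < R = 2.5: -2.
Count = 1.
By the argument principle, (1/2πi) ∮_{|z|=R} p'(z)/p(z) dz equals exactly this count.

Number of zeros inside |z| < 2.5: 1.


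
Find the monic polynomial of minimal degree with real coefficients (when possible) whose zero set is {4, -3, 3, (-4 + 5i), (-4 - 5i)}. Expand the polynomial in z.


The polynomial is p(z) = ∏_{α ∈ S} (z − α), where S = {4, -3, 3, (-4 + 5i), (-4 - 5i)}.
Expanding the product yields: p(z) = z^5 + 4·z^4 -200·z^2 -81·z + 1476.
Note conjugate pairs combine to real quadratics: (z − (-4+5i))(z − (-4−5i)) = z² + 8z + 41.
The resulting polynomial has degree 5 and real coefficients as required.

p(z) = z^5 + 4·z^4 -200·z^2 -81·z + 1476.


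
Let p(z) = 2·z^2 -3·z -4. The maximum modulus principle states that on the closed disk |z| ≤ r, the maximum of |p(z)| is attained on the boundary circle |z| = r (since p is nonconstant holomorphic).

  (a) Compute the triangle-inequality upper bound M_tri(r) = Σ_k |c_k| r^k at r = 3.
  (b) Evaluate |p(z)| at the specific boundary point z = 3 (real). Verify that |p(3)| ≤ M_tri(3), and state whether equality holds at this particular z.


Coefficients: c_0 = -4, c_1 = -3, c_2 = 2. Radius r = 3.
Part (a). Triangle bound: M_tri(r) = Σ_k |c_k| r^k
  = |-4|·3^0 + |-3|·3^1 + |2|·3^2
  = 4 + 9 + 18 = 31.
This bounds M(r) := max_{|z|=r} |p(z)| from above; equality holds iff all terms c_k z^k can be made to align in phase at a single z on |z|=r.
Part (b). At z = 3 (real, on the circle |z| = r):
  p(3) = (-4)·3^0 + (-3)·3^1 + (2)·3^2 = 5.
  |p(3)| = 5.
Check: |p(3)| = 5 ≤ 31 = M_tri(3). ✓ Equality does not hold at z = 3 (the coefficients have mixed signs, so the terms do not all align in phase there).

M_tri(3) = 31; |p(3)| = 5; equality at z=3: no.


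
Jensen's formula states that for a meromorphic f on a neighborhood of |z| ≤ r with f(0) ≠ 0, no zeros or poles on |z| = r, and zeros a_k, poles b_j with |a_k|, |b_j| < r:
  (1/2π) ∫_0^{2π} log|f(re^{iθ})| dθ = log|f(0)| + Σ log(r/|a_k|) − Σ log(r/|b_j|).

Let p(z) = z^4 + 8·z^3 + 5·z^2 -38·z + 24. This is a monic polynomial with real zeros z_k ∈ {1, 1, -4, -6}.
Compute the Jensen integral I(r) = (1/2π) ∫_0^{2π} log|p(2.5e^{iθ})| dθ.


Zeros: -6, -4, 1, 1; r = 2.5.
Inside |z| < r: 1, 1. Outside (|z| ≥ r): -6, -4.
p(0) = 24, so log|p(0)| = log(24) = 3.1781.
Apply Jensen: I(r) = log|p(0)| + Σ_k log(r/|z_k|), summed over zeros inside |z| < r.
  log(r/|z_k|) for z_k = 1: log(2.5/1) = 0.9163
  log(r/|z_k|) for z_k = 1: log(2.5/1) = 0.9163
  Outside zeros (-6, -4) contribute nothing to the Jensen sum.
Sum over inside zeros: 1.8326.
I(r) = log|p(0)| + (inside sum) = 3.1781 + 1.8326 = 5.0106.
Note: since some zeros are outside |z| ≤ r, the simplified n·log(r) form does NOT apply — only the inside zeros contribute.

I(r) ≈ 5.0106.


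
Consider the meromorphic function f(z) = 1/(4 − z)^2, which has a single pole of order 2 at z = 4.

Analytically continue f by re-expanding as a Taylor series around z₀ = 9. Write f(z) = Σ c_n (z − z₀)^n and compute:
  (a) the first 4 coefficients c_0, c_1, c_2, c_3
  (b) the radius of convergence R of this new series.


Let w = z − z₀, so z = z₀ + w.
Then 4 − z = 4 − (z₀ + w) = (4 − z₀) − w = -5 − w.
f(z) = 1/(-5 − w)^2 = (1/(-5)^2) · (1 − w/(-5))^{−2}.
By the binomial series (1−u)^{−2} = Σ_{n≥0} C(n+1, 1) u^n for |u|<1, with u = w/(-5):
  c_n = C(n+1, 1) / (-5)^(n+2).
  c_0 = 1/(-5)^2 = 1/25.
  c_1 = 2/(-5)^3 = -2/125.
  c_2 = 3/(-5)^4 = 3/625.
  c_3 = 4/(-5)^5 = -4/3125.
The series is valid for |w/d| < 1, i.e. |z − z₀| < |d|.
Radius of convergence: R = |4 − z₀| = |-5| = 5 (distance from z₀ to the singularity z = 4).

c_0 = 1/25, c_1 = -2/125, c_2 = 3/625, c_3 = -4/3125; R = 5.


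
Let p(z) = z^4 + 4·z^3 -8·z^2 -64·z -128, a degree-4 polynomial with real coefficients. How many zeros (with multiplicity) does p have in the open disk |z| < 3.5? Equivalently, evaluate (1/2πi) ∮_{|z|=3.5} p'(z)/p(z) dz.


The zeros of p are: -4, (-2 + 2i), (-2 - 2i), 4.
Their magnitudes are: 4, 2.828, 2.828, 4.
Zeros with |z| < R = 3.5: (-2 + 2i), (-2 - 2i).
Count = 2.
By the argument principle, (1/2πi) ∮_{|z|=R} p'(z)/p(z) dz equals exactly this count.

Number of zeros inside |z| < 3.5: 2.


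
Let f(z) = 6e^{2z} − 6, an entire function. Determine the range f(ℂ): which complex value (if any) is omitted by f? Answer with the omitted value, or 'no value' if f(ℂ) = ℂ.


Little Picard bounds the complement of f(ℂ) to at most one point.
e^{2z} is never zero on ℂ, so 6·e^{2z} takes every value in ℂ ∖ {0}. Adding -6 shifts the range to ℂ ∖ {-6}. Thus f omits exactly the value -6.

Omitted value: -6.


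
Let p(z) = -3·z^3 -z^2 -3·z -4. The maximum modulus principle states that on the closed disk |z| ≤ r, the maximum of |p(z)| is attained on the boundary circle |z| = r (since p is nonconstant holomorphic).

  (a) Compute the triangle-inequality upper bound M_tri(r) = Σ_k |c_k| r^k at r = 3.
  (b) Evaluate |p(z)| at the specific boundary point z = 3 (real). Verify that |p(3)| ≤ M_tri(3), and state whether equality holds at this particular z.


Coefficients: c_0 = -4, c_1 = -3, c_2 = -1, c_3 = -3. Radius r = 3.
Part (a). Triangle bound: M_tri(r) = Σ_k |c_k| r^k
  = |-4|·3^0 + |-3|·3^1 + |-1|·3^2 + |-3|·3^3
  = 4 + 9 + 9 + 81 = 103.
This bounds M(r) := max_{|z|=r} |p(z)| from above; equality holds iff all terms c_k z^k can be made to align in phase at a single z on |z|=r.
Part (b). At z = 3 (real, on the circle |z| = r):
  p(3) = (-4)·3^0 + (-3)·3^1 + (-1)·3^2 + (-3)·3^3 = -103.
  |p(3)| = 103.
Since all nonzero coefficients share the same sign, |p(3)| = 103 = M_tri(3); the triangle bound is attained at z = 3, so in fact M(r) = 103.

M_tri(3) = 103; |p(3)| = 103; equality at z=3: yes.


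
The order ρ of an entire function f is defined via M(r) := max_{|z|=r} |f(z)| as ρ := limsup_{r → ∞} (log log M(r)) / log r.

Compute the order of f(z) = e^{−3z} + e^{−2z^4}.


Each summand is entire of order 1 and 4 respectively (as in the single-exponential case). The order of a sum is at most the max of the orders, so ρ ≤ 4. For the lower bound: on |z|=r choose arg z so that -2z^4 is real positive; then |e^{-2z^4}| = e^{2r^4} while |e^{-3z}| ≤ e^{3r^1} = o(e^{2r^4}). So |f| ≥ e^{2r^4}(1 − o(1)) and ρ ≥ 4. Hence ρ = max(1, 4) = 4.
Therefore ρ = 4.

Order ρ = 4.


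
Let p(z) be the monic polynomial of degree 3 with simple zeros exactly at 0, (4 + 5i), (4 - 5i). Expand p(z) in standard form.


The polynomial is p(z) = ∏_{α ∈ S} (z − α), where S = {0, (4 + 5i), (4 - 5i)}.
Expanding the product yields: p(z) = z^3 -8·z^2 + 41·z.
Note conjugate pairs combine to real quadratics: (z − (4+5i))(z − (4−5i)) = z² − 8z + 41.
The resulting polynomial has degree 3 and real coefficients as required.

p(z) = z^3 -8·z^2 + 41·z.


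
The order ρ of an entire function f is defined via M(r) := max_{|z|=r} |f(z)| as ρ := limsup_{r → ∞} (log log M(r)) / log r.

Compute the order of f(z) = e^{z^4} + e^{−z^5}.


Each summand is entire of order 4 and 5 respectively (as in the single-exponential case). The order of a sum is at most the max of the orders, so ρ ≤ 5. For the lower bound: on |z|=r choose arg z so that -1z^5 is real positive; then |e^{-1z^5}| = e^{1r^5} while |e^{1z^4}| ≤ e^{1r^4} = o(e^{1r^5}). So |f| ≥ e^{1r^5}(1 − o(1)) and ρ ≥ 5. Hence ρ = max(4, 5) = 5.
Therefore ρ = 5.

Order ρ = 5.


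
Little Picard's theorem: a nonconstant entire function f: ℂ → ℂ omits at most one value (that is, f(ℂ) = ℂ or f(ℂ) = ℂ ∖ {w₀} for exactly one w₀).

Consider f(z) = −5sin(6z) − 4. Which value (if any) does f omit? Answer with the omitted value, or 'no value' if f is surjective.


Little Picard bounds the complement of f(ℂ) to at most one point.
sin is entire and surjective onto ℂ: for every w ∈ ℂ, sin(ζ) = w has a solution ζ ∈ ℂ (e.g., via the complex inverse arcsin). With ζ = 6z this gives z = ζ/(6). Then -5·sin(6z) takes every value in -5·ℂ = ℂ, and adding -4 is a bijection of ℂ. So f is surjective and omits no value. (Note: only on the real line is sin bounded by [−1, 1].)

Omitted value: no value.


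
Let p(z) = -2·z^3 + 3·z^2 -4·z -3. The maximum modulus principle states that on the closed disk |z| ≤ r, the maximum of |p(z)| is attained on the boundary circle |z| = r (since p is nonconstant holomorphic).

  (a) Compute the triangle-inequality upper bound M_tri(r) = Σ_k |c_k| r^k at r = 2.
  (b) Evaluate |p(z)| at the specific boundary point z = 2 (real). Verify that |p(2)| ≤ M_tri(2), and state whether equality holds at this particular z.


Coefficients: c_0 = -3, c_1 = -4, c_2 = 3, c_3 = -2. Radius r = 2.
Part (a). Triangle bound: M_tri(r) = Σ_k |c_k| r^k
  = |-3|·2^0 + |-4|·2^1 + |3|·2^2 + |-2|·2^3
  = 3 + 8 + 12 + 16 = 39.
This bounds M(r) := max_{|z|=r} |p(z)| from above; equality holds iff all terms c_k z^k can be made to align in phase at a single z on |z|=r.
Part (b). At z = 2 (real, on the circle |z| = r):
  p(2) = (-3)·2^0 + (-4)·2^1 + (3)·2^2 + (-2)·2^3 = -15.
  |p(2)| = 15.
Check: |p(2)| = 15 ≤ 39 = M_tri(2). ✓ Equality does not hold at z = 2 (the coefficients have mixed signs, so the terms do not all align in phase there).

M_tri(2) = 39; |p(2)| = 15; equality at z=2: no.


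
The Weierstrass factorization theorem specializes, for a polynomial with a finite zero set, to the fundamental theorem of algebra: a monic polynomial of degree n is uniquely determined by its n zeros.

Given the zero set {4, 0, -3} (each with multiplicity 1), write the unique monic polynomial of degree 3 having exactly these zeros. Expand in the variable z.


The polynomial is p(z) = ∏_{α ∈ S} (z − α), where S = {4, 0, -3}.
Expanding the product yields: p(z) = z^3 -z^2 -12·z.
The resulting polynomial has degree 3 and real coefficients as required.

p(z) = z^3 -z^2 -12·z.


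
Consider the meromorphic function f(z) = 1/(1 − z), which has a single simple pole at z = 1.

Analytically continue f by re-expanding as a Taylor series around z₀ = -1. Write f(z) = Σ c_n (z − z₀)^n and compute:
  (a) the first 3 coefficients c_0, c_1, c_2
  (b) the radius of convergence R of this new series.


Let w = z − z₀, so z = z₀ + w.
Then 1 − z = 1 − (z₀ + w) = (1 − z₀) − w = 2 − w.
f(z) = 1/(2 − w) = (1/(2)) · 1/(1 − w/(2)) = Σ_{n≥0} w^n / (2)^(n+1).
So c_n = 1/(2)^(n+1):
  c_0 = 1/(2)^1 = 1/2.
  c_1 = 1/(2)^2 = 1/4.
  c_2 = 1/(2)^3 = 1/8.
The series is valid for |w/d| < 1, i.e. |z − z₀| < |d|.
Radius of convergence: R = |1 − z₀| = |2| = 2 (distance from z₀ to the singularity z = 1).

c_0 = 1/2, c_1 = 1/4, c_2 = 1/8; R = 2.


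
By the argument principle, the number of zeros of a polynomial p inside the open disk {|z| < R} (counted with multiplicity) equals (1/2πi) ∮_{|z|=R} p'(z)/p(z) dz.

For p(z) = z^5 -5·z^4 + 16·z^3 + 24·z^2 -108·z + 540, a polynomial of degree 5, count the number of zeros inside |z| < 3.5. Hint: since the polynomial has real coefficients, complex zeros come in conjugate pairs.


The zeros of p are: (1 + 3i), (1 - 3i), -3, (3 + 3i), (3 - 3i).
Their magnitudes are: 3.162, 3.162, 3, 4.243, 4.243.
Zeros with |z| < R = 3.5: (1 + 3i), (1 - 3i), -3.
Count = 3.
By the argument principle, (1/2πi) ∮_{|z|=R} p'(z)/p(z) dz equals exactly this count.

Number of zeros inside |z| < 3.5: 3.


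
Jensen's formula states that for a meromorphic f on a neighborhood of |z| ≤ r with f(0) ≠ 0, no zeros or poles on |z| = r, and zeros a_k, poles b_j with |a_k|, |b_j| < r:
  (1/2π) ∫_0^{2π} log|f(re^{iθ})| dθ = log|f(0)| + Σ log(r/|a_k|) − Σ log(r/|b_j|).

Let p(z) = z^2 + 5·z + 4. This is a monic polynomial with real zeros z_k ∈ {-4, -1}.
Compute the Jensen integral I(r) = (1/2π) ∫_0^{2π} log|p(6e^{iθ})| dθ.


Zeros: -4, -1; r = 6.
Inside |z| < r: -4, -1. Outside (|z| ≥ r): ∅.
p(0) = 4, so log|p(0)| = log(4) = 1.3863.
Apply Jensen: I(r) = log|p(0)| + Σ_k log(r/|z_k|), summed over zeros inside |z| < r.
  log(r/|z_k|) for z_k = -4: log(6/4) = 0.4055
  log(r/|z_k|) for z_k = -1: log(6/1) = 1.7918
Sum over inside zeros: 2.1972.
I(r) = log|p(0)| + (inside sum) = 1.3863 + 2.1972 = 3.5835.
Closed form (all zeros inside, monic): I(r) = n·log(r) = 2·log(6) = 3.5835. ✓

I(r) ≈ 3.5835.


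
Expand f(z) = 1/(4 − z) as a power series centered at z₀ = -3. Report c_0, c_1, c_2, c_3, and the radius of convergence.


Let w = z − z₀, so z = z₀ + w.
Then 4 − z = 4 − (z₀ + w) = (4 − z₀) − w = 7 − w.
f(z) = 1/(7 − w) = (1/(7)) · 1/(1 − w/(7)) = Σ_{n≥0} w^n / (7)^(n+1).
So c_n = 1/(7)^(n+1):
  c_0 = 1/(7)^1 = 1/7.
  c_1 = 1/(7)^2 = 1/49.
  c_2 = 1/(7)^3 = 1/343.
  c_3 = 1/(7)^4 = 1/2401.
The series is valid for |w/d| < 1, i.e. |z − z₀| < |d|.
Radius of convergence: R = |4 − z₀| = |7| = 7 (distance from z₀ to the singularity z = 4).

c_0 = 1/7, c_1 = 1/49, c_2 = 1/343, c_3 = 1/2401; R = 7.


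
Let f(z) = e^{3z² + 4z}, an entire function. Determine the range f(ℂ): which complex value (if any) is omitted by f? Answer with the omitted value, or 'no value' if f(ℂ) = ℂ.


Little Picard bounds the complement of f(ℂ) to at most one point.
The exponent g(z) = 3z² + 4z is a nonconstant polynomial, hence surjective onto ℂ. So e^{g(z)} takes every value in {e^w : w ∈ ℂ} = ℂ ∖ {0}. Adding 0 shifts the range to ℂ ∖ {0}. f omits exactly 0.

Omitted value: 0.


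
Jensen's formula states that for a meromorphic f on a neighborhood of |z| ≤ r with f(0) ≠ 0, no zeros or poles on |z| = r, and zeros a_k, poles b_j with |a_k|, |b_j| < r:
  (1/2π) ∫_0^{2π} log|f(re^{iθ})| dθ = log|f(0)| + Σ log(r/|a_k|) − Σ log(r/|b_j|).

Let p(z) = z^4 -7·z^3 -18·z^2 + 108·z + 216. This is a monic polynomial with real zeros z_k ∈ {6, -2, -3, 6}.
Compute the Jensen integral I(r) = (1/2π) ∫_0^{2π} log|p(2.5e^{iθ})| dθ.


Zeros: -3, -2, 6, 6; r = 2.5.
Inside |z| < r: -2. Outside (|z| ≥ r): -3, 6, 6.
p(0) = 216, so log|p(0)| = log(216) = 5.3753.
Apply Jensen: I(r) = log|p(0)| + Σ_k log(r/|z_k|), summed over zeros inside |z| < r.
  log(r/|z_k|) for z_k = -2: log(2.5/2) = 0.2231
  Outside zeros (-3, 6, 6) contribute nothing to the Jensen sum.
Sum over inside zeros: 0.2231.
I(r) = log|p(0)| + (inside sum) = 5.3753 + 0.2231 = 5.5984.
Note: since some zeros are outside |z| ≤ r, the simplified n·log(r) form does NOT apply — only the inside zeros contribute.

I(r) ≈ 5.5984.


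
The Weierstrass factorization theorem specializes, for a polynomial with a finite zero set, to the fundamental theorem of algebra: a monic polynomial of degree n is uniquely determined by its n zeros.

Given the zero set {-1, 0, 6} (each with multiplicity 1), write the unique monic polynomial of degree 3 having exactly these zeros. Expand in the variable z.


The polynomial is p(z) = ∏_{α ∈ S} (z − α), where S = {-1, 0, 6}.
Expanding the product yields: p(z) = z^3 -5·z^2 -6·z.
The resulting polynomial has degree 3 and real coefficients as required.

p(z) = z^3 -5·z^2 -6·z.


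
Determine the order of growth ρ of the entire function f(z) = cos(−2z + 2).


cos(w) is a linear combination of e^{iw} and e^{−iw} (or e^w, e^{−w} in the hyperbolic case), so |cos(w)| ≤ e^{|w|}. With w = −2z + 2, |w| ≤ 2|z| + 2 = 2r + 2 on |z| = r, giving M(r) ≤ e^{2r + 2}, so ρ ≤ 1. On a suitable ray (z = it for sin/cos; z = t for sinh/cosh, t real → ∞), |cos(−2z + 2)| grows like e^{2|t|}/2, so ρ ≥ 1. Hence ρ = 1.
Therefore ρ = 1.

Order ρ = 1.


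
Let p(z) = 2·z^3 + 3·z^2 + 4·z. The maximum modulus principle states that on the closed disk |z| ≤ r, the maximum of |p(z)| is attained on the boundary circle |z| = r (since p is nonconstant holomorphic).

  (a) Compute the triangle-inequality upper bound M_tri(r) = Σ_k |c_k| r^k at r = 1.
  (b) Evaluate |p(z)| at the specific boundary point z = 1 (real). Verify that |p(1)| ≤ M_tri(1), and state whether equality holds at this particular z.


Coefficients: c_0 = 0, c_1 = 4, c_2 = 3, c_3 = 2. Radius r = 1.
Part (a). Triangle bound: M_tri(r) = Σ_k |c_k| r^k
  = |0|·1^0 + |4|·1^1 + |3|·1^2 + |2|·1^3
  = 0 + 4 + 3 + 2 = 9.
This bounds M(r) := max_{|z|=r} |p(z)| from above; equality holds iff all terms c_k z^k can be made to align in phase at a single z on |z|=r.
Part (b). At z = 1 (real, on the circle |z| = r):
  p(1) = (0)·1^0 + (4)·1^1 + (3)·1^2 + (2)·1^3 = 9.
  |p(1)| = 9.
Since all nonzero coefficients share the same sign, |p(1)| = 9 = M_tri(1); the triangle bound is attained at z = 1, so in fact M(r) = 9.

M_tri(1) = 9; |p(1)| = 9; equality at z=1: yes.
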